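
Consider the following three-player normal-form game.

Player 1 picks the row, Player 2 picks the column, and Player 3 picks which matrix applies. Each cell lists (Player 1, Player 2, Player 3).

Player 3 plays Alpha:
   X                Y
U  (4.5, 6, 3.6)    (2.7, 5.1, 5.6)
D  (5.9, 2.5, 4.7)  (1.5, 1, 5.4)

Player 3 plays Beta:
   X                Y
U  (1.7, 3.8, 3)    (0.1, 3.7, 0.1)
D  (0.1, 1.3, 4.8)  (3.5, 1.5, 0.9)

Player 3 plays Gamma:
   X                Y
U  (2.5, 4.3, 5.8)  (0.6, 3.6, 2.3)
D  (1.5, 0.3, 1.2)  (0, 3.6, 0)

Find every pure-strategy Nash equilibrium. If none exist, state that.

(U, X, Alpha): Player 1 can switch to D (4.5 → 5.9). Not NE.
(U, X, Beta): Player 3 can switch to Alpha (3 → 3.6). Not NE.
(U, X, Gamma): Player 1 gets 2.5, best alternative 1.5; Player 2 gets 4.3, best alternative 3.6; Player 3 gets 5.8, best alternative 3.6. No profitable deviation — NE.
(U, Y, Alpha): Player 2 can switch to X (5.1 → 6). Not NE.
(U, Y, Beta): Player 1 can switch to D (0.1 → 3.5). Not NE.
(U, Y, Gamma): Player 2 can switch to X (3.6 → 4.3). Not NE.
(D, X, Alpha): Player 3 can switch to Beta (4.7 → 4.8). Not NE.
(D, X, Beta): Player 1 can switch to U (0.1 → 1.7). Not NE.
(D, X, Gamma): Player 1 can switch to U (1.5 → 2.5). Not NE.
(D, Y, Alpha): Player 1 can switch to U (1.5 → 2.7). Not NE.
(D, Y, Beta): Player 3 can switch to Alpha (0.9 → 5.4). Not NE.
(D, Y, Gamma): Player 1 can switch to U (0 → 0.6). Not NE.

(U, X, Gamma)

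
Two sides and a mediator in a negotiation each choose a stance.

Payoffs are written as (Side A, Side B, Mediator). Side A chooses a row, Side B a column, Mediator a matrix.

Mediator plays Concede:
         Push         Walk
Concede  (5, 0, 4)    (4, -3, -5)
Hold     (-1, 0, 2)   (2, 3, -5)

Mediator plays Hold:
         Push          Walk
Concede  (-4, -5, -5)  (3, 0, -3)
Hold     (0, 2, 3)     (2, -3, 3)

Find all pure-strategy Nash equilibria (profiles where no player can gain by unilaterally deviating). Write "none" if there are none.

(Concede, Push, Concede): Side A gets 5, best alternative -1; Side B gets 0, best alternative -3; Mediator gets 4, best alternative -5. No profitable deviation — NE.
(Concede, Push, Hold): Side A can switch to Hold (-4 → 0). Not NE.
(Concede, Walk, Concede): Side B can switch to Push (-3 → 0). Not NE.
(Concede, Walk, Hold): Side A gets 3, best alternative 2; Side B gets 0, best alternative -5; Mediator gets -3, best alternative -5. No profitable deviation — NE.
(Hold, Push, Concede): Side A can switch to Concede (-1 → 5). Not NE.
(Hold, Push, Hold): Side A gets 0, best alternative -4; Side B gets 2, best alternative -3; Mediator gets 3, best alternative 2. No profitable deviation — NE.
(Hold, Walk, Concede): Side A can switch to Concede (2 → 4). Not NE.
(Hold, Walk, Hold): Side A can switch to Concede (2 → 3). Not NE.

(Concede, Push, Concede), (Concede, Walk, Hold), (Hold, Push, Hold)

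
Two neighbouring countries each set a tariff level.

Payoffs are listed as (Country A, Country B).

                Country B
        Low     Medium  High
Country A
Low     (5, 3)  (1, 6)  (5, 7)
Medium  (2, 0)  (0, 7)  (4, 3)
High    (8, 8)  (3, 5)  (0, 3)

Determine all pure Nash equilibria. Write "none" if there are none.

For each player, find the best response to each opponent profile; mutual best responses are the pure NE.
Country A against Low: payoffs 5, 2, 8 → best response High.
Country A against Medium: payoffs 1, 0, 3 → best response High.
Country A against High: payoffs 5, 4, 0 → best response Low.
Country B against Low: payoffs 3, 6, 7 → best response High.
Country B against Medium: payoffs 0, 7, 3 → best response Medium.
Country B against High: payoffs 8, 5, 3 → best response Low.
Mutual best responses: (Low, High); (High, Low).

The pure Nash equilibria are (Low, High) and (High, Low).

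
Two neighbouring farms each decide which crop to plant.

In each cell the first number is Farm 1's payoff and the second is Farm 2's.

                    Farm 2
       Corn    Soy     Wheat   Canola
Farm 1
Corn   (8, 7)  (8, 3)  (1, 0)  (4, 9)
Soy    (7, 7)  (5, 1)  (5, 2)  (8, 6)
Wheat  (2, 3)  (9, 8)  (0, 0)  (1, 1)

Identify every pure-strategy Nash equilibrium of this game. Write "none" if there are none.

Pure NE: (Wheat, Soy)

Farm 1 against Corn: payoffs 8, 7, 2 → best response Corn.
Farm 1 against Soy: payoffs 8, 5, 9 → best response Wheat.
Farm 1 against Wheat: payoffs 1, 5, 0 → best response Soy.
Farm 1 against Canola: payoffs 4, 8, 1 → best response Soy.
Farm 2 against Corn: payoffs 7, 3, 0, 9 → best response Canola.
Farm 2 against Soy: payoffs 7, 1, 2, 6 → best response Corn.
Farm 2 against Wheat: payoffs 3, 8, 0, 1 → best response Soy.
Mutual best responses: (Wheat, Soy).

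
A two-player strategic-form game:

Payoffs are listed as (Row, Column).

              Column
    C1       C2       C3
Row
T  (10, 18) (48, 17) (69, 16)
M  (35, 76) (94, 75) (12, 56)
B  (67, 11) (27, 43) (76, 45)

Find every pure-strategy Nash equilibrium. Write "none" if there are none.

Row against C1: payoffs 10, 35, 67 → best response B.
Row against C2: payoffs 48, 94, 27 → best response M.
Row against C3: payoffs 69, 12, 76 → best response B.
Column against T: payoffs 18, 17, 16 → best response C1.
Column against M: payoffs 76, 75, 56 → best response C1.
Column against B: payoffs 11, 43, 45 → best response C3.
Mutual best responses: (B, C3).

Pure NE: (B, C3)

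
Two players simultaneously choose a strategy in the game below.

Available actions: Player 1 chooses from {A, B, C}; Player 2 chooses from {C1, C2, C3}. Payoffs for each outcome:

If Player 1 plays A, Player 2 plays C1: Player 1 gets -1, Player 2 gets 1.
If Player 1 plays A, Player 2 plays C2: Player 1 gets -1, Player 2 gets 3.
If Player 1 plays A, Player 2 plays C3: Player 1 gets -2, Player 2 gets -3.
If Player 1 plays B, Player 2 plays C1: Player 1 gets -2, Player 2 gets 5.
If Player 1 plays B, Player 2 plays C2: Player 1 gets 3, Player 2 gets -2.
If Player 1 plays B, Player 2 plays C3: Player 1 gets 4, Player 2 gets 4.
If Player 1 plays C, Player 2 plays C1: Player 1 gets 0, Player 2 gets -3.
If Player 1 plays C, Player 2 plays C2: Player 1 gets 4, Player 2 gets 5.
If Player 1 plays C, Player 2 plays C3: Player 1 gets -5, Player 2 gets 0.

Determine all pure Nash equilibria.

(A, C1): Player 1 can switch to C (-1 → 0). Not NE.
(A, C2): Player 1 can switch to B (-1 → 3). Not NE.
(A, C3): Player 1 can switch to B (-2 → 4). Not NE.
(B, C1): Player 1 can switch to A (-2 → -1). Not NE.
(B, C2): Player 1 can switch to C (3 → 4). Not NE.
(B, C3): Player 2 can switch to C1 (4 → 5). Not NE.
(C, C1): Player 2 can switch to C2 (-3 → 5). Not NE.
(C, C2): Player 1 gets 4, best alternative 3; Player 2 gets 5, best alternative 0. No profitable deviation — NE.
(C, C3): Player 1 can switch to A (-5 → -2). Not NE.

(C, C2)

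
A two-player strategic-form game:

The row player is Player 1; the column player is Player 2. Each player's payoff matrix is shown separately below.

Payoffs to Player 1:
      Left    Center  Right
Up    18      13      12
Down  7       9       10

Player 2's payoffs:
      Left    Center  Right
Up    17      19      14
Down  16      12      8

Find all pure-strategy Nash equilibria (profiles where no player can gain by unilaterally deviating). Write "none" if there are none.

Check each profile: it is a Nash equilibrium iff no player can strictly gain by switching unilaterally.
(Up, Left): Player 2 can switch to Center (17 → 19). Not NE.
(Up, Center): Player 1 gets 13, best alternative 9; Player 2 gets 19, best alternative 17. No profitable deviation — NE.
(Up, Right): Player 2 can switch to Left (14 → 17). Not NE.
(Down, Left): Player 1 can switch to Up (7 → 18). Not NE.
(Down, Center): Player 1 can switch to Up (9 → 13). Not NE.
(Down, Right): Player 1 can switch to Up (10 → 12). Not NE.

(Up, Center)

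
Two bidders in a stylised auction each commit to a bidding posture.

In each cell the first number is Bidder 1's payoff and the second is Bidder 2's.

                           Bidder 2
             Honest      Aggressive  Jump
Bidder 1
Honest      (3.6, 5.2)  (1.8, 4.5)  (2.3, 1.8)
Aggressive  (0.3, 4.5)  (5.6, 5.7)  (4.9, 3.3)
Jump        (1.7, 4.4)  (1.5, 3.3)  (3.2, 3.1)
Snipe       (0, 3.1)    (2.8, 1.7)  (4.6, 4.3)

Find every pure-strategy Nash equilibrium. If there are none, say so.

The pure Nash equilibria are (Honest, Honest), (Aggressive, Aggressive).

For each player, find the best response to each opponent profile; mutual best responses are the pure NE.
Bidder 1 against Honest: payoffs 3.6, 0.3, 1.7, 0 → best response Honest.
Bidder 1 against Aggressive: payoffs 1.8, 5.6, 1.5, 2.8 → best response Aggressive.
Bidder 1 against Jump: payoffs 2.3, 4.9, 3.2, 4.6 → best response Aggressive.
Bidder 2 against Honest: payoffs 5.2, 4.5, 1.8 → best response Honest.
Bidder 2 against Aggressive: payoffs 4.5, 5.7, 3.3 → best response Aggressive.
Bidder 2 against Jump: payoffs 4.4, 3.3, 3.1 → best response Honest.
Bidder 2 against Snipe: payoffs 3.1, 1.7, 4.3 → best response Jump.
Mutual best responses: (Honest, Honest); (Aggressive, Aggressive).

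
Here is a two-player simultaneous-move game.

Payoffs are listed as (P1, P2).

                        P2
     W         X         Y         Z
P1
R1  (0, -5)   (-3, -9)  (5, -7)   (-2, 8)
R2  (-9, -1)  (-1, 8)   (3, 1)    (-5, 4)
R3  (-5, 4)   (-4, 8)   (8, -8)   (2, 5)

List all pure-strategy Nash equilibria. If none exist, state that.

Mark each player's best response to every combination of opponents' strategies; a profile where every player is best-responding is a pure Nash equilibrium.
P1 against W: payoffs 0, -9, -5 → best response R1.
P1 against X: payoffs -3, -1, -4 → best response R2.
P1 against Y: payoffs 5, 3, 8 → best response R3.
P1 against Z: payoffs -2, -5, 2 → best response R3.
P2 against R1: payoffs -5, -9, -7, 8 → best response Z.
P2 against R2: payoffs -1, 8, 1, 4 → best response X.
P2 against R3: payoffs 4, 8, -8, 5 → best response X.
Mutual best responses: (R2, X).

(R2, X)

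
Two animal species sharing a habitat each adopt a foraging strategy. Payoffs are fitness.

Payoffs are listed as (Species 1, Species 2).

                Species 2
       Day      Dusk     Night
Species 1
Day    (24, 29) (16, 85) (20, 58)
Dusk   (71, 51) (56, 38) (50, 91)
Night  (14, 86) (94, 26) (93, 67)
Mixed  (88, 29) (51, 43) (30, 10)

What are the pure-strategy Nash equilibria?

For each player, find the best response to each opponent profile; mutual best responses are the pure NE.
Species 1 against Day: payoffs 24, 71, 14, 88 → best response Mixed.
Species 1 against Dusk: payoffs 16, 56, 94, 51 → best response Night.
Species 1 against Night: payoffs 20, 50, 93, 30 → best response Night.
Species 2 against Day: payoffs 29, 85, 58 → best response Dusk.
Species 2 against Dusk: payoffs 51, 38, 91 → best response Night.
Species 2 against Night: payoffs 86, 26, 67 → best response Day.
Species 2 against Mixed: payoffs 29, 43, 10 → best response Dusk.
No profile is a mutual best response for all players.

There is no pure-strategy Nash equilibrium.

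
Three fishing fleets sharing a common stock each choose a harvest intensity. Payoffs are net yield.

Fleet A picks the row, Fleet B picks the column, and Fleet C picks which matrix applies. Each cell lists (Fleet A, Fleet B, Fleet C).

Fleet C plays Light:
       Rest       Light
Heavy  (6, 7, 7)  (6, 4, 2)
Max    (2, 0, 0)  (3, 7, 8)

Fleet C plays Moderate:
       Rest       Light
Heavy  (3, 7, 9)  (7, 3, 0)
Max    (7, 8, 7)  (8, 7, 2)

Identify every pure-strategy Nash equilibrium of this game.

The unique pure-strategy Nash equilibrium is (Max, Rest, Moderate).

For each strategy profile, look for a profitable unilateral deviation.
(Heavy, Rest, Light): Fleet C can switch to Moderate (7 → 9). Not NE.
(Heavy, Rest, Moderate): Fleet A can switch to Max (3 → 7). Not NE.
(Heavy, Light, Light): Fleet B can switch to Rest (4 → 7). Not NE.
(Heavy, Light, Moderate): Fleet A can switch to Max (7 → 8). Not NE.
(Max, Rest, Light): Fleet A can switch to Heavy (2 → 6). Not NE.
(Max, Rest, Moderate): Fleet A gets 7, best alternative 3; Fleet B gets 8, best alternative 7; Fleet C gets 7, best alternative 0. No profitable deviation — NE.
(Max, Light, Light): Fleet A can switch to Heavy (3 → 6). Not NE.
(Max, Light, Moderate): Fleet B can switch to Rest (7 → 8). Not NE.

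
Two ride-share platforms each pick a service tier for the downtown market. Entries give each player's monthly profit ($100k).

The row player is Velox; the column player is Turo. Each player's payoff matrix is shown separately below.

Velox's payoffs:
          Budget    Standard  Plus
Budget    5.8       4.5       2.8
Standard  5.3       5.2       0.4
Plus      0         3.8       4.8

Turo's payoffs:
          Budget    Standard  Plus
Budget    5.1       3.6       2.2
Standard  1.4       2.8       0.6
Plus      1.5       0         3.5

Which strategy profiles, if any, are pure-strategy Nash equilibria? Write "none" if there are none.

For each player, find the best response to each opponent profile; mutual best responses are the pure NE.
Velox against Budget: payoffs 5.8, 5.3, 0 → best response Budget.
Velox against Standard: payoffs 4.5, 5.2, 3.8 → best response Standard.
Velox against Plus: payoffs 2.8, 0.4, 4.8 → best response Plus.
Turo against Budget: payoffs 5.1, 3.6, 2.2 → best response Budget.
Turo against Standard: payoffs 1.4, 2.8, 0.6 → best response Standard.
Turo against Plus: payoffs 1.5, 0, 3.5 → best response Plus.
Mutual best responses: (Budget, Budget); (Standard, Standard); (Plus, Plus).

(Budget, Budget); (Standard, Standard); (Plus, Plus)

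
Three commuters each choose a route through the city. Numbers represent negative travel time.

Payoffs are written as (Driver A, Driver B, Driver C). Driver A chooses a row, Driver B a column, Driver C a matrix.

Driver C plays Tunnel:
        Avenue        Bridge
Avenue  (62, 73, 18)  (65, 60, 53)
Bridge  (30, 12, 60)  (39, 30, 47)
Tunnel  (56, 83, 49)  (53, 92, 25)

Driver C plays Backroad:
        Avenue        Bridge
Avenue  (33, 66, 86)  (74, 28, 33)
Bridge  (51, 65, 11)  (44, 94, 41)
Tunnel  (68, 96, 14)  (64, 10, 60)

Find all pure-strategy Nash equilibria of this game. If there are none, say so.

For each player, find the best response to each opponent profile; mutual best responses are the pure NE.
Driver A against (Avenue, Tunnel): payoffs 62, 30, 56 → best response Avenue.
Driver A against (Avenue, Backroad): payoffs 33, 51, 68 → best response Tunnel.
Driver A against (Bridge, Tunnel): payoffs 65, 39, 53 → best response Avenue.
Driver A against (Bridge, Backroad): payoffs 74, 44, 64 → best response Avenue.
Driver B against (Avenue, Tunnel): payoffs 73, 60 → best response Avenue.
Driver B against (Avenue, Backroad): payoffs 66, 28 → best response Avenue.
Driver B against (Bridge, Tunnel): payoffs 12, 30 → best response Bridge.
Driver B against (Bridge, Backroad): payoffs 65, 94 → best response Bridge.
Driver B against (Tunnel, Tunnel): payoffs 83, 92 → best response Bridge.
Driver B against (Tunnel, Backroad): payoffs 96, 10 → best response Avenue.
Driver C against (Avenue, Avenue): payoffs 18, 86 → best response Backroad.
Driver C against (Avenue, Bridge): payoffs 53, 33 → best response Tunnel.
Driver C against (Bridge, Avenue): payoffs 60, 11 → best response Tunnel.
Driver C against (Bridge, Bridge): payoffs 47, 41 → best response Tunnel.
Driver C against (Tunnel, Avenue): payoffs 49, 14 → best response Tunnel.
Driver C against (Tunnel, Bridge): payoffs 25, 60 → best response Backroad.
No profile is a mutual best response for all players.

There is no pure-strategy Nash equilibrium.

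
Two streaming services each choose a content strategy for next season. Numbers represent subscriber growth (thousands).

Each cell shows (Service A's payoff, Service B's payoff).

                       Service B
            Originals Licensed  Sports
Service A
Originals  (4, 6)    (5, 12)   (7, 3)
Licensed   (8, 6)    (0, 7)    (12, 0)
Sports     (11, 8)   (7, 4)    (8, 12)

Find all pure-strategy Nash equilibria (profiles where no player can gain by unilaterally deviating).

For each player, find the best response to each opponent profile; mutual best responses are the pure NE.
Service A against Originals: payoffs 4, 8, 11 → best response Sports.
Service A against Licensed: payoffs 5, 0, 7 → best response Sports.
Service A against Sports: payoffs 7, 12, 8 → best response Licensed.
Service B against Originals: payoffs 6, 12, 3 → best response Licensed.
Service B against Licensed: payoffs 6, 7, 0 → best response Licensed.
Service B against Sports: payoffs 8, 4, 12 → best response Sports.
No profile is a mutual best response for all players.

This game has no pure Nash equilibrium.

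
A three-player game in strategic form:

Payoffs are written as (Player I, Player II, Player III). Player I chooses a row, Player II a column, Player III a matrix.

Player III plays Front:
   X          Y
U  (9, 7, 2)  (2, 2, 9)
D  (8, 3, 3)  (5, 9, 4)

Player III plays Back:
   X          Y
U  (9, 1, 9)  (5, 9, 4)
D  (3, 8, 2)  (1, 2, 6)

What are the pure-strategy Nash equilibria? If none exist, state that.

none

(U, X, Front): Player III can switch to Back (2 → 9). Not NE.
(U, X, Back): Player II can switch to Y (1 → 9). Not NE.
(U, Y, Front): Player I can switch to D (2 → 5). Not NE.
(U, Y, Back): Player III can switch to Front (4 → 9). Not NE.
(D, X, Front): Player I can switch to U (8 → 9). Not NE.
(D, X, Back): Player I can switch to U (3 → 9). Not NE.
(D, Y, Front): Player III can switch to Back (4 → 6). Not NE.
(D, Y, Back): Player I can switch to U (1 → 5). Not NE.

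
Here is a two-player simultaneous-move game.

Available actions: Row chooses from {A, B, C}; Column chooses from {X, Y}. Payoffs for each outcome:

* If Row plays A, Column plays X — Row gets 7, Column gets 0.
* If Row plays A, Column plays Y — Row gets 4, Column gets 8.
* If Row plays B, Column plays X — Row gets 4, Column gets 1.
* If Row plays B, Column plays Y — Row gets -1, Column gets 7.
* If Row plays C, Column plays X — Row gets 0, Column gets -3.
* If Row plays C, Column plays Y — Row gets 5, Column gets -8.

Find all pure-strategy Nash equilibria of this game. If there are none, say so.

No pure-strategy Nash equilibrium.

Row against X: payoffs 7, 4, 0 → best response A.
Row against Y: payoffs 4, -1, 5 → best response C.
Column against A: payoffs 0, 8 → best response Y.
Column against B: payoffs 1, 7 → best response Y.
Column against C: payoffs -3, -8 → best response X.
No profile is a mutual best response for all players.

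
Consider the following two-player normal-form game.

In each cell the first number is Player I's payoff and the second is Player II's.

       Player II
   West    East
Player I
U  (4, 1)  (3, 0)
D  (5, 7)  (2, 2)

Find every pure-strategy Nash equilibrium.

Player I against West: payoffs 4, 5 → best response D.
Player I against East: payoffs 3, 2 → best response U.
Player II against U: payoffs 1, 0 → best response West.
Player II against D: payoffs 7, 2 → best response West.
Mutual best responses: (D, West).

Pure NE: (D, West)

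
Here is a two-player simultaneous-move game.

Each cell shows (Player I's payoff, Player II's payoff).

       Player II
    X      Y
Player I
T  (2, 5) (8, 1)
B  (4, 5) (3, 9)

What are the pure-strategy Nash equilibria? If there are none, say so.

For each strategy profile, look for a profitable unilateral deviation.
(T, X): Player I can switch to B (2 → 4). Not NE.
(T, Y): Player II can switch to X (1 → 5). Not NE.
(B, X): Player II can switch to Y (5 → 9). Not NE.
(B, Y): Player I can switch to T (3 → 8). Not NE.

There is no pure-strategy Nash equilibrium.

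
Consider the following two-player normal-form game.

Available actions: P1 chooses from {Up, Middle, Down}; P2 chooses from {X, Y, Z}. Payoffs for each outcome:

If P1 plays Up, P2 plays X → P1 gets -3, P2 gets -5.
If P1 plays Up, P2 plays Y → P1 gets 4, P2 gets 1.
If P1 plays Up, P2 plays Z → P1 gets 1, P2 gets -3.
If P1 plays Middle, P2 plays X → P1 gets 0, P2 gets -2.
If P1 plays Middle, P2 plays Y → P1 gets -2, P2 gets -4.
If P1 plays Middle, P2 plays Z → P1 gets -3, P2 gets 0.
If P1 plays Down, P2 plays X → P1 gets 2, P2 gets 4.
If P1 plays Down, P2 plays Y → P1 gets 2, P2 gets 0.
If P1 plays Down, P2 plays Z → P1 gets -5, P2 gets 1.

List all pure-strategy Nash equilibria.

(Up, Y), (Down, X)

P1 against X: payoffs -3, 0, 2 → best response Down.
P1 against Y: payoffs 4, -2, 2 → best response Up.
P1 against Z: payoffs 1, -3, -5 → best response Up.
P2 against Up: payoffs -5, 1, -3 → best response Y.
P2 against Middle: payoffs -2, -4, 0 → best response Z.
P2 against Down: payoffs 4, 0, 1 → best response X.
Mutual best responses: (Up, Y); (Down, X).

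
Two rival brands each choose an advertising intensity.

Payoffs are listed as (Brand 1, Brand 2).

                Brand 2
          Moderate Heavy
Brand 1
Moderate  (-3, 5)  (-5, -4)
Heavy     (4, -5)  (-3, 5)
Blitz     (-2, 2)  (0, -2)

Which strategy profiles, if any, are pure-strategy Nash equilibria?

No pure-strategy Nash equilibrium.

(Moderate, Moderate): Brand 1 can switch to Heavy (-3 → 4). Not NE.
(Moderate, Heavy): Brand 1 can switch to Heavy (-5 → -3). Not NE.
(Heavy, Moderate): Brand 2 can switch to Heavy (-5 → 5). Not NE.
(Heavy, Heavy): Brand 1 can switch to Blitz (-3 → 0). Not NE.
(Blitz, Moderate): Brand 1 can switch to Heavy (-2 → 4). Not NE.
(Blitz, Heavy): Brand 2 can switch to Moderate (-2 → 2). Not NE.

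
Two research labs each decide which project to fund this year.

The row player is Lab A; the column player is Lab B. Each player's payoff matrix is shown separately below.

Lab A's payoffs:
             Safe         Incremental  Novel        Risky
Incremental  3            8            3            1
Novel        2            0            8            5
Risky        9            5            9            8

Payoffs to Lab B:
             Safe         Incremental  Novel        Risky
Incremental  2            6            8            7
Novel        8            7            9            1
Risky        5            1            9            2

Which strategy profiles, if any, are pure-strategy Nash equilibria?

The unique pure-strategy Nash equilibrium is (Risky, Novel).

Lab A against Safe: payoffs 3, 2, 9 → best response Risky.
Lab A against Incremental: payoffs 8, 0, 5 → best response Incremental.
Lab A against Novel: payoffs 3, 8, 9 → best response Risky.
Lab A against Risky: payoffs 1, 5, 8 → best response Risky.
Lab B against Incremental: payoffs 2, 6, 8, 7 → best response Novel.
Lab B against Novel: payoffs 8, 7, 9, 1 → best response Novel.
Lab B against Risky: payoffs 5, 1, 9, 2 → best response Novel.
Mutual best responses: (Risky, Novel).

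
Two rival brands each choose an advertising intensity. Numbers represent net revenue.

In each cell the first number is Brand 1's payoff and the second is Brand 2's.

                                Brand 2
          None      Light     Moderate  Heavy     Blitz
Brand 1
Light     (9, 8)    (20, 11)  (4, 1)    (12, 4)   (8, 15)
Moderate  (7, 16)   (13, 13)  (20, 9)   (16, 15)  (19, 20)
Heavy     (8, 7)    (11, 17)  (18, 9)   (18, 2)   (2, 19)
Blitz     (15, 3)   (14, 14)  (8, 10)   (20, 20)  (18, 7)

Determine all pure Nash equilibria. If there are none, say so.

Mark each player's best response to every combination of opponents' strategies; a profile where every player is best-responding is a pure Nash equilibrium.
Brand 1 against None: payoffs 9, 7, 8, 15 → best response Blitz.
Brand 1 against Light: payoffs 20, 13, 11, 14 → best response Light.
Brand 1 against Moderate: payoffs 4, 20, 18, 8 → best response Moderate.
Brand 1 against Heavy: payoffs 12, 16, 18, 20 → best response Blitz.
Brand 1 against Blitz: payoffs 8, 19, 2, 18 → best response Moderate.
Brand 2 against Light: payoffs 8, 11, 1, 4, 15 → best response Blitz.
Brand 2 against Moderate: payoffs 16, 13, 9, 15, 20 → best response Blitz.
Brand 2 against Heavy: payoffs 7, 17, 9, 2, 19 → best response Blitz.
Brand 2 against Blitz: payoffs 3, 14, 10, 20, 7 → best response Heavy.
Mutual best responses: (Moderate, Blitz); (Blitz, Heavy).

(Moderate, Blitz), (Blitz, Heavy)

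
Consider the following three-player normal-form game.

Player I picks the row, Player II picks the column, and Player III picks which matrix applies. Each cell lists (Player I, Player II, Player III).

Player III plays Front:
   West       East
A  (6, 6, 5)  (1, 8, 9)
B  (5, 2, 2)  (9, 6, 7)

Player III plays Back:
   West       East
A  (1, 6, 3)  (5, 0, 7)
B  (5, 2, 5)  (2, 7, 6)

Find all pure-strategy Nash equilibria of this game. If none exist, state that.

Player I against (West, Front): payoffs 6, 5 → best response A.
Player I against (West, Back): payoffs 1, 5 → best response B.
Player I against (East, Front): payoffs 1, 9 → best response B.
Player I against (East, Back): payoffs 5, 2 → best response A.
Player II against (A, Front): payoffs 6, 8 → best response East.
Player II against (A, Back): payoffs 6, 0 → best response West.
Player II against (B, Front): payoffs 2, 6 → best response East.
Player II against (B, Back): payoffs 2, 7 → best response East.
Player III against (A, West): payoffs 5, 3 → best response Front.
Player III against (A, East): payoffs 9, 7 → best response Front.
Player III against (B, West): payoffs 2, 5 → best response Back.
Player III against (B, East): payoffs 7, 6 → best response Front.
Mutual best responses: (B, East, Front).

(B, East, Front)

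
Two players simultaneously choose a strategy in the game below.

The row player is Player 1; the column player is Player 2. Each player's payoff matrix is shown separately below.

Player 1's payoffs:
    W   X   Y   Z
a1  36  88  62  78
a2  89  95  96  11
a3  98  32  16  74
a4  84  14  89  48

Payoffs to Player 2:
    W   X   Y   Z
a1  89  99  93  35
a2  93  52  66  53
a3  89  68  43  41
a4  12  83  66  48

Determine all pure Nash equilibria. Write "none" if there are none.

Pure NE: (a3, W)

Player 1 against W: payoffs 36, 89, 98, 84 → best response a3.
Player 1 against X: payoffs 88, 95, 32, 14 → best response a2.
Player 1 against Y: payoffs 62, 96, 16, 89 → best response a2.
Player 1 against Z: payoffs 78, 11, 74, 48 → best response a1.
Player 2 against a1: payoffs 89, 99, 93, 35 → best response X.
Player 2 against a2: payoffs 93, 52, 66, 53 → best response W.
Player 2 against a3: payoffs 89, 68, 43, 41 → best response W.
Player 2 against a4: payoffs 12, 83, 66, 48 → best response X.
Mutual best responses: (a3, W).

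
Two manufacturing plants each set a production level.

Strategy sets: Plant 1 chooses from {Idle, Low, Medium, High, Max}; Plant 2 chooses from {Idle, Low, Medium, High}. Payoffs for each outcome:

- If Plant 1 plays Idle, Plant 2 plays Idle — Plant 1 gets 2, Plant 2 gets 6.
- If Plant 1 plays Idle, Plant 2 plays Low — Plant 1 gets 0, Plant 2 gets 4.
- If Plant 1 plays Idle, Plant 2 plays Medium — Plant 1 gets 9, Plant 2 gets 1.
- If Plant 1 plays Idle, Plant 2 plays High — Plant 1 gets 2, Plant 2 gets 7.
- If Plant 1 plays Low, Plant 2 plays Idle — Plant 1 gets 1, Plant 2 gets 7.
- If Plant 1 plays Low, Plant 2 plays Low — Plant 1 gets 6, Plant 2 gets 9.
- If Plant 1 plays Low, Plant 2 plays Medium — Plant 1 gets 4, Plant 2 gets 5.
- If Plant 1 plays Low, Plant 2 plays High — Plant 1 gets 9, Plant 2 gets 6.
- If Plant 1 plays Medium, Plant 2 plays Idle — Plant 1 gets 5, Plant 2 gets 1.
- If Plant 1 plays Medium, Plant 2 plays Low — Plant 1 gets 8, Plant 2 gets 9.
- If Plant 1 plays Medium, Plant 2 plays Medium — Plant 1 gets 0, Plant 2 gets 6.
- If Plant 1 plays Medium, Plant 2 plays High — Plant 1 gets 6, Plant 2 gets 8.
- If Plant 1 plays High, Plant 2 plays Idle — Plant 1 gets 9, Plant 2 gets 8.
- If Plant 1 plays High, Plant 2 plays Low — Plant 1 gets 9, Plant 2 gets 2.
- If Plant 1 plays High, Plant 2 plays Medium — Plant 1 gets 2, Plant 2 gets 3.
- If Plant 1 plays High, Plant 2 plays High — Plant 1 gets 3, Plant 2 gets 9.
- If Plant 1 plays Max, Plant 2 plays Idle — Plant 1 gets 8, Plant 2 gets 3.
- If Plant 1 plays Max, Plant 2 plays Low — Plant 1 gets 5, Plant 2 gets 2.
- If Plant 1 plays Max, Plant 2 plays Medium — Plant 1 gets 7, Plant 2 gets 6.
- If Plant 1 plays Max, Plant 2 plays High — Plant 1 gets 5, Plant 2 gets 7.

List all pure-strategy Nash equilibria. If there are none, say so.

none

Plant 1 against Idle: payoffs 2, 1, 5, 9, 8 → best response High.
Plant 1 against Low: payoffs 0, 6, 8, 9, 5 → best response High.
Plant 1 against Medium: payoffs 9, 4, 0, 2, 7 → best response Idle.
Plant 1 against High: payoffs 2, 9, 6, 3, 5 → best response Low.
Plant 2 against Idle: payoffs 6, 4, 1, 7 → best response High.
Plant 2 against Low: payoffs 7, 9, 5, 6 → best response Low.
Plant 2 against Medium: payoffs 1, 9, 6, 8 → best response Low.
Plant 2 against High: payoffs 8, 2, 3, 9 → best response High.
Plant 2 against Max: payoffs 3, 2, 6, 7 → best response High.
No profile is a mutual best response for all players.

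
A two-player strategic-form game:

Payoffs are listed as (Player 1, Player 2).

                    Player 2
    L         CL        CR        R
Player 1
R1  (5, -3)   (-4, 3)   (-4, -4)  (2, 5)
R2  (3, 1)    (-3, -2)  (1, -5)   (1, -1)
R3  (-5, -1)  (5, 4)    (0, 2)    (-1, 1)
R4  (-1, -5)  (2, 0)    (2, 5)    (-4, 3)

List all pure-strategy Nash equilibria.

Mark each player's best response to every combination of opponents' strategies; a profile where every player is best-responding is a pure Nash equilibrium.
Player 1 against L: payoffs 5, 3, -5, -1 → best response R1.
Player 1 against CL: payoffs -4, -3, 5, 2 → best response R3.
Player 1 against CR: payoffs -4, 1, 0, 2 → best response R4.
Player 1 against R: payoffs 2, 1, -1, -4 → best response R1.
Player 2 against R1: payoffs -3, 3, -4, 5 → best response R.
Player 2 against R2: payoffs 1, -2, -5, -1 → best response L.
Player 2 against R3: payoffs -1, 4, 2, 1 → best response CL.
Player 2 against R4: payoffs -5, 0, 5, 3 → best response CR.
Mutual best responses: (R1, R); (R3, CL); (R4, CR).

The pure Nash equilibria are (R1, R) and (R3, CL) and (R4, CR).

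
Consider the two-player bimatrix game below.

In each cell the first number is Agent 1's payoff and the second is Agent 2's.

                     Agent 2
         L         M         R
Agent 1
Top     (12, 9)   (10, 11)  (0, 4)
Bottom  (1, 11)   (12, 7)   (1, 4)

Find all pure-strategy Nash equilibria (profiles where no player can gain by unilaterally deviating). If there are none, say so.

No pure-strategy Nash equilibrium.

(Top, L): Agent 2 can switch to M (9 → 11). Not NE.
(Top, M): Agent 1 can switch to Bottom (10 → 12). Not NE.
(Top, R): Agent 1 can switch to Bottom (0 → 1). Not NE.
(Bottom, L): Agent 1 can switch to Top (1 → 12). Not NE.
(Bottom, M): Agent 2 can switch to L (7 → 11). Not NE.
(Bottom, R): Agent 2 can switch to L (4 → 11). Not NE.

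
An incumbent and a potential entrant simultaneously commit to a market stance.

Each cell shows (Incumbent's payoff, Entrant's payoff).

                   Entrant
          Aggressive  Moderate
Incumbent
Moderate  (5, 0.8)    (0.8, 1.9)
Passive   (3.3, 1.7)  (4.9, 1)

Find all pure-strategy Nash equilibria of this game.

none

Check each profile: it is a Nash equilibrium iff no player can strictly gain by switching unilaterally.
(Moderate, Aggressive): Entrant can switch to Moderate (0.8 → 1.9). Not NE.
(Moderate, Moderate): Incumbent can switch to Passive (0.8 → 4.9). Not NE.
(Passive, Aggressive): Incumbent can switch to Moderate (3.3 → 5). Not NE.
(Passive, Moderate): Entrant can switch to Aggressive (1 → 1.7). Not NE.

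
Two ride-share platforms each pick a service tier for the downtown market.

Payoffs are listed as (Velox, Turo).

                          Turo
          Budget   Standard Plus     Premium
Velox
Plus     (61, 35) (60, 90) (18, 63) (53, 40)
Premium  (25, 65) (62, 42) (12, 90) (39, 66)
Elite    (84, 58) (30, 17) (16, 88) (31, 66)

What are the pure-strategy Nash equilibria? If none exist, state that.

Velox against Budget: payoffs 61, 25, 84 → best response Elite.
Velox against Standard: payoffs 60, 62, 30 → best response Premium.
Velox against Plus: payoffs 18, 12, 16 → best response Plus.
Velox against Premium: payoffs 53, 39, 31 → best response Plus.
Turo against Plus: payoffs 35, 90, 63, 40 → best response Standard.
Turo against Premium: payoffs 65, 42, 90, 66 → best response Plus.
Turo against Elite: payoffs 58, 17, 88, 66 → best response Plus.
No profile is a mutual best response for all players.

none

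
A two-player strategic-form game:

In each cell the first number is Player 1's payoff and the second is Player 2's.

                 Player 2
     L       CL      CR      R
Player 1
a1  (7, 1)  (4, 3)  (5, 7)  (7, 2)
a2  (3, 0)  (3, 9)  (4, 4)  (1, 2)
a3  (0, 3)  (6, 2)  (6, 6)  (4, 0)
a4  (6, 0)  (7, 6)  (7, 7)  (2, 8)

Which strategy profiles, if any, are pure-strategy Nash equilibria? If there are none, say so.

Mark each player's best response to every combination of opponents' strategies; a profile where every player is best-responding is a pure Nash equilibrium.
Player 1 against L: payoffs 7, 3, 0, 6 → best response a1.
Player 1 against CL: payoffs 4, 3, 6, 7 → best response a4.
Player 1 against CR: payoffs 5, 4, 6, 7 → best response a4.
Player 1 against R: payoffs 7, 1, 4, 2 → best response a1.
Player 2 against a1: payoffs 1, 3, 7, 2 → best response CR.
Player 2 against a2: payoffs 0, 9, 4, 2 → best response CL.
Player 2 against a3: payoffs 3, 2, 6, 0 → best response CR.
Player 2 against a4: payoffs 0, 6, 7, 8 → best response R.
No profile is a mutual best response for all players.

This game has no pure Nash equilibrium.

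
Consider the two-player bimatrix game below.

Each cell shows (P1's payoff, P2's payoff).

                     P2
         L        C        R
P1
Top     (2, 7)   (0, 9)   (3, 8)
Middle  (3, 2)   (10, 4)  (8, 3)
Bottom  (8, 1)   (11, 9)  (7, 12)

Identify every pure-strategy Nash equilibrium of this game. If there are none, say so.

Mark each player's best response to every combination of opponents' strategies; a profile where every player is best-responding is a pure Nash equilibrium.
P1 against L: payoffs 2, 3, 8 → best response Bottom.
P1 against C: payoffs 0, 10, 11 → best response Bottom.
P1 against R: payoffs 3, 8, 7 → best response Middle.
P2 against Top: payoffs 7, 9, 8 → best response C.
P2 against Middle: payoffs 2, 4, 3 → best response C.
P2 against Bottom: payoffs 1, 9, 12 → best response R.
No profile is a mutual best response for all players.

none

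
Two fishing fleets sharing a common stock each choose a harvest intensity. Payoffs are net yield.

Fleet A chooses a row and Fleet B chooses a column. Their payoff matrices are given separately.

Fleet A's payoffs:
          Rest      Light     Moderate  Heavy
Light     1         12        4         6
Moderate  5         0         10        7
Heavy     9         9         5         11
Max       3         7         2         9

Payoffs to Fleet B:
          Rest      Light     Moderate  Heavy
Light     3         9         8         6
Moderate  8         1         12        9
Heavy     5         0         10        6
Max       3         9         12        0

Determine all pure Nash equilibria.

(Light, Rest): Fleet A can switch to Moderate (1 → 5). Not NE.
(Light, Light): Fleet A gets 12, best alternative 9; Fleet B gets 9, best alternative 8. No profitable deviation — NE.
(Light, Moderate): Fleet A can switch to Moderate (4 → 10). Not NE.
(Light, Heavy): Fleet A can switch to Moderate (6 → 7). Not NE.
(Moderate, Rest): Fleet A can switch to Heavy (5 → 9). Not NE.
(Moderate, Light): Fleet A can switch to Light (0 → 12). Not NE.
(Moderate, Moderate): Fleet A gets 10, best alternative 5; Fleet B gets 12, best alternative 9. No profitable deviation — NE.
(Moderate, Heavy): Fleet A can switch to Heavy (7 → 11). Not NE.
(The remaining 8 profiles each have a profitable deviation by the same check.)

(Light, Light) and (Moderate, Moderate)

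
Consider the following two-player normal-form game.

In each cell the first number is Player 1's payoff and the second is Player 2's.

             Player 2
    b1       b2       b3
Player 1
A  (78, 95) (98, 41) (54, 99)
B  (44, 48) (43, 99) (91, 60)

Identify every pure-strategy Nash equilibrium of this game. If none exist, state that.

For each player, find the best response to each opponent profile; mutual best responses are the pure NE.
Player 1 against b1: payoffs 78, 44 → best response A.
Player 1 against b2: payoffs 98, 43 → best response A.
Player 1 against b3: payoffs 54, 91 → best response B.
Player 2 against A: payoffs 95, 41, 99 → best response b3.
Player 2 against B: payoffs 48, 99, 60 → best response b2.
No profile is a mutual best response for all players.

none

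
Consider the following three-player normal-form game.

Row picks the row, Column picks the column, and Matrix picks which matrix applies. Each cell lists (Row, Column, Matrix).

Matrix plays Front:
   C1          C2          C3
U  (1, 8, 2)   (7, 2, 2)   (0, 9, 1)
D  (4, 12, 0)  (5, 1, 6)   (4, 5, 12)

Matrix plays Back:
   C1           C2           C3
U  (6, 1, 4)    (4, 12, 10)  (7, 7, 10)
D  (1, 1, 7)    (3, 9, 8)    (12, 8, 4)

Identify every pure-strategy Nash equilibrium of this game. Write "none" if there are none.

(U, C1, Front): Row can switch to D (1 → 4). Not NE.
(U, C1, Back): Column can switch to C2 (1 → 12). Not NE.
(U, C2, Front): Column can switch to C1 (2 → 8). Not NE.
(U, C2, Back): Row gets 4, best alternative 3; Column gets 12, best alternative 7; Matrix gets 10, best alternative 2. No profitable deviation — NE.
(U, C3, Front): Row can switch to D (0 → 4). Not NE.
(U, C3, Back): Row can switch to D (7 → 12). Not NE.
(D, C1, Front): Matrix can switch to Back (0 → 7). Not NE.
(D, C1, Back): Row can switch to U (1 → 6). Not NE.
(D, C2, Front): Row can switch to U (5 → 7). Not NE.
(D, C2, Back): Row can switch to U (3 → 4). Not NE.
(D, C3, Front): Column can switch to C1 (5 → 12). Not NE.
(The remaining 1 profile has a profitable deviation by the same check.)

Pure NE: (U, C2, Back)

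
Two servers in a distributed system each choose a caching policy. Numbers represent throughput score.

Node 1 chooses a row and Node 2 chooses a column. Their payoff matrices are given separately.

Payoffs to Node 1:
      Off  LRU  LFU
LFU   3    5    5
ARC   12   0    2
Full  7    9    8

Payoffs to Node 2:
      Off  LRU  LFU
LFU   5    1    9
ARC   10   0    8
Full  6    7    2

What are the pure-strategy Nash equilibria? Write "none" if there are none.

The pure Nash equilibria are (ARC, Off), (Full, LRU).

(LFU, Off): Node 1 can switch to ARC (3 → 12). Not NE.
(LFU, LRU): Node 1 can switch to Full (5 → 9). Not NE.
(LFU, LFU): Node 1 can switch to Full (5 → 8). Not NE.
(ARC, Off): Node 1 gets 12, best alternative 7; Node 2 gets 10, best alternative 8. No profitable deviation — NE.
(ARC, LRU): Node 1 can switch to LFU (0 → 5). Not NE.
(ARC, LFU): Node 1 can switch to LFU (2 → 5). Not NE.
(Full, Off): Node 1 can switch to ARC (7 → 12). Not NE.
(Full, LRU): Node 1 gets 9, best alternative 5; Node 2 gets 7, best alternative 6. No profitable deviation — NE.
(Full, LFU): Node 2 can switch to Off (2 → 6). Not NE.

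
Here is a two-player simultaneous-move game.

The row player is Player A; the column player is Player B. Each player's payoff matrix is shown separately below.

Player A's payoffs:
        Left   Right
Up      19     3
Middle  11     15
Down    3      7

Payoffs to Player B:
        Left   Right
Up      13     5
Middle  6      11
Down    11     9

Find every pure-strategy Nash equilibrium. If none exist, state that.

The pure Nash equilibria are (Up, Left) and (Middle, Right).

(Up, Left): Player A gets 19, best alternative 11; Player B gets 13, best alternative 5. No profitable deviation — NE.
(Up, Right): Player A can switch to Middle (3 → 15). Not NE.
(Middle, Left): Player A can switch to Up (11 → 19). Not NE.
(Middle, Right): Player A gets 15, best alternative 7; Player B gets 11, best alternative 6. No profitable deviation — NE.
(Down, Left): Player A can switch to Up (3 → 19). Not NE.
(Down, Right): Player A can switch to Middle (7 → 15). Not NE.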